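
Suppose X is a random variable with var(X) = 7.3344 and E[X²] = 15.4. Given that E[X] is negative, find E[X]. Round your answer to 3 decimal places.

(E[X])² = E[X²] − var(X) = 15.4 − 7.3344 = 8.0656
E[X] = −√8.0656 = -2.84

-2.840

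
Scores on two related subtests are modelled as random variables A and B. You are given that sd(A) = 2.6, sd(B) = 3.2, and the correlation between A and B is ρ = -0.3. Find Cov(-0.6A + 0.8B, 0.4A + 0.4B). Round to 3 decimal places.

V(A) = (2.6)² = 6.76;  V(B) = (3.2)² = 10.24
Cov(A,B) = ρ·sd(A)·sd(B) = -0.3·2.6·3.2 = -2.496
Cov(-0.6A + 0.8B, 0.4A + 0.4B) = (-0.6)(0.4)V(A) + (0.8)(0.4)V(B) + [(-0.6)(0.4) + (0.8)(0.4)]Cov(A,B)
= -0.24·6.76 + 0.32·10.24 + 0.08·-2.496 = 1.45472

1.455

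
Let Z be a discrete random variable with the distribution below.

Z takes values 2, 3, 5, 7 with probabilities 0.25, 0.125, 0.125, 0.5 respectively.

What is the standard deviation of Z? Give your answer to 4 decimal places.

E[Z] = (2)(0.25) + (3)(0.125) + (5)(0.125) + (7)(0.5) = 5
E[Z²] = (2)²(0.25) + (3)²(0.125) + (5)²(0.125) + (7)²(0.5) = 29.75
Var(Z) = E[Z²] − (E[Z])² = 29.75 − (5)² = 4.75
σ(Z) = √4.75 ≈ 2.1794

2.1794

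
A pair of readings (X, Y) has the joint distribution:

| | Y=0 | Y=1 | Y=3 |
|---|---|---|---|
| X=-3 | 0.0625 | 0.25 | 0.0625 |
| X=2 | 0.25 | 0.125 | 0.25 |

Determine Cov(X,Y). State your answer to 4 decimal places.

E[X] = 0.125,  E[Y] = 1.3125
E[XY] = 0.4375
Cov(X,Y) = E[XY] − E[X]E[Y] = 0.4375 − (0.125)(1.3125) = 0.2734375

0.2734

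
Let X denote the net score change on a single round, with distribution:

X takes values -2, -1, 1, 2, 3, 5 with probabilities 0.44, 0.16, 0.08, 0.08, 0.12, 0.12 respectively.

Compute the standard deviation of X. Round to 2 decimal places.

2.52

E[X] = (-2)(0.44) + (-1)(0.16) + (1)(0.08) + (2)(0.08) + (3)(0.12) + (5)(0.12) = 0.16
E[X²] = (-2)²(0.44) + (-1)²(0.16) + (1)²(0.08) + (2)²(0.08) + (3)²(0.12) + (5)²(0.12) = 6.4
V(X) = E[X²] − (E[X])² = 6.4 − (0.16)² = 6.3744
SD(X) = √6.3744 ≈ 2.52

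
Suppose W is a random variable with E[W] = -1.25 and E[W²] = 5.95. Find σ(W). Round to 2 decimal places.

2.09

V(W) = 5.95 − (-1.25)² = 4.3875
σ(W) = √4.3875 ≈ 2.09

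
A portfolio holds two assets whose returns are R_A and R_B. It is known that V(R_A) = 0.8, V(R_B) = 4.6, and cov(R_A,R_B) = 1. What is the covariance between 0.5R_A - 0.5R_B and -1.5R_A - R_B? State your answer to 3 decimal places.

1.950

cov(0.5R_A - 0.5R_B, -1.5R_A - R_B) = (0.5)(-1.5)V(R_A) + (-0.5)(-1)V(R_B) + [(0.5)(-1) + (-0.5)(-1.5)]cov(R_A,R_B)
= -0.75·0.8 + 0.5·4.6 + 0.25·1 = 1.95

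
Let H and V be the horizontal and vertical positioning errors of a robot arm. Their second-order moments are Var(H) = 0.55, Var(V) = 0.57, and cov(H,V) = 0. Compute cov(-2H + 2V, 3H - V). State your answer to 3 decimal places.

-4.440

cov(-2H + 2V, 3H - V) = (-2)(3)Var(H) + (2)(-1)Var(V) + [(-2)(-1) + (2)(3)]cov(H,V)
= -6·0.55 + -2·0.57 + 8·0 = -4.44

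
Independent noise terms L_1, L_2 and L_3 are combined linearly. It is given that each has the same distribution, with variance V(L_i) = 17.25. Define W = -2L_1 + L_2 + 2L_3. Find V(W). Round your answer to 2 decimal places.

155.25

By independence, V(W) = (-2)²V(L_1) + (1)²V(L_2) + (2)²V(L_3)
= (-2)²·17.25 + (1)²·17.25 + (2)²·17.25 = 155.25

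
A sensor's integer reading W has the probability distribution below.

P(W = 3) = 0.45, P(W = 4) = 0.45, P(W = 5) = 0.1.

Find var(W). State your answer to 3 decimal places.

E[W] = (3)(0.45) + (4)(0.45) + (5)(0.1) = 3.65
E[W²] = (3)²(0.45) + (4)²(0.45) + (5)²(0.1) = 13.75
var(W) = E[W²] − (E[W])² = 13.75 − (3.65)² = 0.4275

0.428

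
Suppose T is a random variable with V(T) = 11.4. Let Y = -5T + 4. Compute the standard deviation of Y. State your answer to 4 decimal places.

V(-5T + 4) = (-5)²·11.4 = 285
SD(Y) = √285 ≈ 16.8819

16.8819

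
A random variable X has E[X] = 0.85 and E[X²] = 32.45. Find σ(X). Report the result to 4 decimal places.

5.6327

V(X) = 32.45 − (0.85)² = 31.7275
σ(X) = √31.7275 ≈ 5.6327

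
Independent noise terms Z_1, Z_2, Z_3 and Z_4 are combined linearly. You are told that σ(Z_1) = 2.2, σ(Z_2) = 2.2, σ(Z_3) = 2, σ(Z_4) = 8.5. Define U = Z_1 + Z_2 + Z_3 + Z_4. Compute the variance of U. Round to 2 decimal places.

85.93

var(Z_1) = 4.84, var(Z_2) = 4.84, var(Z_3) = 4, var(Z_4) = 72.25
By independence, var(U) = (1)²var(Z_1) + (1)²var(Z_2) + (1)²var(Z_3) + (1)²var(Z_4)
= (1)²·4.84 + (1)²·4.84 + (1)²·4 + (1)²·72.25 = 85.93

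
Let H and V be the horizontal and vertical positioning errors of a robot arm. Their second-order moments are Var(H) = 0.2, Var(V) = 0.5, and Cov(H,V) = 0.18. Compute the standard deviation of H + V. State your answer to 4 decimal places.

1.0296

Var(H + V) = (1)²·Var(H) + (1)²·Var(V) + 2·(1)·(1)·Cov(H,V)
= 1·0.2 + 1·0.5 + 2·0.18 = 1.06
SD(H + V) = √1.06 ≈ 1.0296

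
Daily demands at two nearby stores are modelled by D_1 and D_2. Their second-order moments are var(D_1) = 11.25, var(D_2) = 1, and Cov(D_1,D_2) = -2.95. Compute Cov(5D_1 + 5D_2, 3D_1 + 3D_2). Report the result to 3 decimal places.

95.250

Cov(5D_1 + 5D_2, 3D_1 + 3D_2) = (5)(3)var(D_1) + (5)(3)var(D_2) + [(5)(3) + (5)(3)]Cov(D_1,D_2)
= 15·11.25 + 15·1 + 30·-2.95 = 95.25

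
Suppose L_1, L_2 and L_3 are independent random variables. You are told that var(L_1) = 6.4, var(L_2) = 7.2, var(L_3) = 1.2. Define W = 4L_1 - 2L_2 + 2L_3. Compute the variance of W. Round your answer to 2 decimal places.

By independence, var(W) = (4)²var(L_1) + (-2)²var(L_2) + (2)²var(L_3)
= (4)²·6.4 + (-2)²·7.2 + (2)²·1.2 = 136

136.00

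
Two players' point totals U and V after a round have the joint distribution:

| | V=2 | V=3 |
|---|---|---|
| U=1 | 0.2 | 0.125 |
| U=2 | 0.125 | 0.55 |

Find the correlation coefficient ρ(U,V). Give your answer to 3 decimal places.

0.430

E[U] = 1.675,  E[V] = 2.675
E[UV] = 4.575
Cov(U,V) = E[UV] − E[U]E[V] = 4.575 − (1.675)(2.675) = 0.094375
Var(U) = 0.219375,  Var(V) = 0.219375
ρ = 0.094375 / √(0.219375·0.219375) ≈ 0.430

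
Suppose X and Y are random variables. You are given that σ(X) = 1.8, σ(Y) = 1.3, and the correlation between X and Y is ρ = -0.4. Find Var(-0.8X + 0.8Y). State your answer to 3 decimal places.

Var(X) = (1.8)² = 3.24;  Var(Y) = (1.3)² = 1.69
Cov(X,Y) = ρ·σ(X)·σ(Y) = -0.4·1.8·1.3 = -0.936
Var(-0.8X + 0.8Y) = (-0.8)²·Var(X) + (0.8)²·Var(Y) + 2·(-0.8)·(0.8)·Cov(X,Y)
= 0.64·3.24 + 0.64·1.69 + -1.28·-0.936 = 4.35328

4.353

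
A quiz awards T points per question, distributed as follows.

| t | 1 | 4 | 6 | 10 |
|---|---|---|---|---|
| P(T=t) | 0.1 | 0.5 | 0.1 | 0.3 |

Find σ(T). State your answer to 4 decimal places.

3.0348

E[T] = (1)(0.1) + (4)(0.5) + (6)(0.1) + (10)(0.3) = 5.7
E[T²] = (1)²(0.1) + (4)²(0.5) + (6)²(0.1) + (10)²(0.3) = 41.7
Var(T) = E[T²] − (E[T])² = 41.7 − (5.7)² = 9.21
σ(T) = √9.21 ≈ 3.0348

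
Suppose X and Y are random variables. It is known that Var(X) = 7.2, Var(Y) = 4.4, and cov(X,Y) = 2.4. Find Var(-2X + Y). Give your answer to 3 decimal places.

Var(-2X + Y) = (-2)²·Var(X) + (1)²·Var(Y) + 2·(-2)·(1)·cov(X,Y)
= 4·7.2 + 1·4.4 + -4·2.4 = 23.6

23.600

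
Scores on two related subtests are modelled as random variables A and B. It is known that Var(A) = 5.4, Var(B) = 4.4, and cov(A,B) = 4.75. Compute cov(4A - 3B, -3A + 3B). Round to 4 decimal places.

-4.6500

cov(4A - 3B, -3A + 3B) = (4)(-3)Var(A) + (-3)(3)Var(B) + [(4)(3) + (-3)(-3)]cov(A,B)
= -12·5.4 + -9·4.4 + 21·4.75 = -4.65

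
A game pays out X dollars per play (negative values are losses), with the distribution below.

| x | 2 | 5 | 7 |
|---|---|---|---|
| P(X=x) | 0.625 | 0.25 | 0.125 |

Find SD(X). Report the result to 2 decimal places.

E[X] = (2)(0.625) + (5)(0.25) + (7)(0.125) = 3.375
E[X²] = (2)²(0.625) + (5)²(0.25) + (7)²(0.125) = 14.875
Var(X) = E[X²] − (E[X])² = 14.875 − (3.375)² = 3.484375
SD(X) = √3.484375 ≈ 1.87

1.87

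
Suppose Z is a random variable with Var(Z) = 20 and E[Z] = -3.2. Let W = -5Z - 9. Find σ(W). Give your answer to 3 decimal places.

22.361

Var(-5Z - 9) = (-5)²·20 = 500
σ(W) = √500 ≈ 22.361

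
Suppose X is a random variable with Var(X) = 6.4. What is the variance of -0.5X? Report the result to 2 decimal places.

1.60

Var(-0.5X) = (-0.5)²·Var(X) = 0.25·6.4 = 1.6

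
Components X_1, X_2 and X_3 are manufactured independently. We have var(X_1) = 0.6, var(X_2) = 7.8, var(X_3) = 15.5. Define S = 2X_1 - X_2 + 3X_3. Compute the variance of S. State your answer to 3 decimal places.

By independence, var(S) = (2)²var(X_1) + (-1)²var(X_2) + (3)²var(X_3)
= (2)²·0.6 + (-1)²·7.8 + (3)²·15.5 = 149.7

149.700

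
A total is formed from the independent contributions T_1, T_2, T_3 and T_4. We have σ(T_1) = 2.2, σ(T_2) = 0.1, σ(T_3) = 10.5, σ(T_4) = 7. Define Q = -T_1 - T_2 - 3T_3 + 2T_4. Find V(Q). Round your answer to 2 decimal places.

V(T_1) = 4.84, V(T_2) = 0.01, V(T_3) = 110.25, V(T_4) = 49
By independence, V(Q) = (-1)²V(T_1) + (-1)²V(T_2) + (-3)²V(T_3) + (2)²V(T_4)
= (-1)²·4.84 + (-1)²·0.01 + (-3)²·110.25 + (2)²·49 = 1193.1

1193.10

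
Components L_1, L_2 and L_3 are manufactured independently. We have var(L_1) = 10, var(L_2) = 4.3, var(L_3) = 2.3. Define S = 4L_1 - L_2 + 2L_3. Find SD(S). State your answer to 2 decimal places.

13.17

By independence, var(S) = (4)²var(L_1) + (-1)²var(L_2) + (2)²var(L_3)
= (4)²·10 + (-1)²·4.3 + (2)²·2.3 = 173.5
SD(S) = √173.5 ≈ 13.17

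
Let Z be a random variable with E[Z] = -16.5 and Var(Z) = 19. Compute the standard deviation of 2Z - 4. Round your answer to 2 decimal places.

8.72

Var(2Z - 4) = (2)²·19 = 76
σ(2Z - 4) = √76 ≈ 8.72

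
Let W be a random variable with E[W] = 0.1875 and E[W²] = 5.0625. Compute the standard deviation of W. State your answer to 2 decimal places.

2.24

V(W) = 5.0625 − (0.1875)² = 5.02734375
σ(W) = √5.02734375 ≈ 2.24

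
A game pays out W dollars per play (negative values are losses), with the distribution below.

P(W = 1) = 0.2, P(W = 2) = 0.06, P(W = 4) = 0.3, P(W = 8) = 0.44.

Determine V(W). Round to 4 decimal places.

7.9984

E[W] = (1)(0.2) + (2)(0.06) + (4)(0.3) + (8)(0.44) = 5.04
E[W²] = (1)²(0.2) + (2)²(0.06) + (4)²(0.3) + (8)²(0.44) = 33.4
V(W) = E[W²] − (E[W])² = 33.4 − (5.04)² = 7.9984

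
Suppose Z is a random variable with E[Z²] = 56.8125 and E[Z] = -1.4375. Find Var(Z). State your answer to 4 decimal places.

Var(Z) = 56.8125 − (-1.4375)² = 54.74609375

54.7461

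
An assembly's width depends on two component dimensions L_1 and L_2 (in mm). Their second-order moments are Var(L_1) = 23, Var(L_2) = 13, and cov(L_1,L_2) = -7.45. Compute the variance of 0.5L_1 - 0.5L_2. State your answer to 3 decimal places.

Var(0.5L_1 - 0.5L_2) = (0.5)²·Var(L_1) + (-0.5)²·Var(L_2) + 2·(0.5)·(-0.5)·cov(L_1,L_2)
= 0.25·23 + 0.25·13 + -0.5·-7.45 = 12.725

12.725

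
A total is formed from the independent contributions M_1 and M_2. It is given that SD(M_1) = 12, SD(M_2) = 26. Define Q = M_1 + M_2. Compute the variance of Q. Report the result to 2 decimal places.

820.00

Var(M_1) = 144, Var(M_2) = 676
By independence, Var(Q) = (1)²Var(M_1) + (1)²Var(M_2)
= (1)²·144 + (1)²·676 = 820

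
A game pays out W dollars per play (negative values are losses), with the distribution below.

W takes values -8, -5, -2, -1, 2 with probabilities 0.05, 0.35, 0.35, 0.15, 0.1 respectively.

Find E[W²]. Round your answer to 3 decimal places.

E[W²] = (-8)²(0.05) + (-5)²(0.35) + (-2)²(0.35) + (-1)²(0.15) + (2)²(0.1) = 13.9

13.900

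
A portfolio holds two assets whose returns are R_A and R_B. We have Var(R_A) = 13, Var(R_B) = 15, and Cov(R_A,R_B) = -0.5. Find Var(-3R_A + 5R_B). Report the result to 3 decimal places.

Var(-3R_A + 5R_B) = (-3)²·Var(R_A) + (5)²·Var(R_B) + 2·(-3)·(5)·Cov(R_A,R_B)
= 9·13 + 25·15 + -30·-0.5 = 507

507.000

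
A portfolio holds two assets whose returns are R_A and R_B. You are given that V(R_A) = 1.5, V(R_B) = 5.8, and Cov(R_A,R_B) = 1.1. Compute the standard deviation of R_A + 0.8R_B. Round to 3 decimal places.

2.640

V(R_A + 0.8R_B) = (1)²·V(R_A) + (0.8)²·V(R_B) + 2·(1)·(0.8)·Cov(R_A,R_B)
= 1·1.5 + 0.64·5.8 + 1.6·1.1 = 6.972
sd(R_A + 0.8R_B) = √6.972 ≈ 2.640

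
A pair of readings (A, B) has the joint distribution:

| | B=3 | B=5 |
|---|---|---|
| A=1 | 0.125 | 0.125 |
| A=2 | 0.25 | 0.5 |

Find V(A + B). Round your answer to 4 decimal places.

1.2500

E[A] = 1.75,  E[B] = 4.25,  E[AB] = 7.5
V(A) = 3.25 − (1.75)² = 0.1875;  V(B) = 19 − (4.25)² = 0.9375
cov(A,B) = 7.5 − (1.75)(4.25) = 0.0625
V(A + B) = (1)²·0.1875 + (1)²·0.9375 + 2·(1)·(1)·0.0625 = 1.25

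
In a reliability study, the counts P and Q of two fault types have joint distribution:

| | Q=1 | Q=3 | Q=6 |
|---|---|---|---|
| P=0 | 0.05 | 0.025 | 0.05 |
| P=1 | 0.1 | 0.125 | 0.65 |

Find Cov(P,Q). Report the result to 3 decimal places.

0.175

E[P] = 0.875,  E[Q] = 4.8
E[PQ] = 4.375
Cov(P,Q) = E[PQ] − E[P]E[Q] = 4.375 − (0.875)(4.8) = 0.175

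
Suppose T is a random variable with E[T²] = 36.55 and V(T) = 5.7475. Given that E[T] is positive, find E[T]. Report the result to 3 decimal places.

5.550

(E[T])² = E[T²] − V(T) = 36.55 − 5.7475 = 30.8025
E[T] = √30.8025 = 5.55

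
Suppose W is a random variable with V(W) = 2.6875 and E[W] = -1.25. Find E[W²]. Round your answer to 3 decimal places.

E[W²] = V(W) + (E[W])² = 2.6875 + (-1.25)² = 4.25

4.250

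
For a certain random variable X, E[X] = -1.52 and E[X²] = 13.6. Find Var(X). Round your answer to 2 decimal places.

11.29

Var(X) = 13.6 − (-1.52)² = 11.2896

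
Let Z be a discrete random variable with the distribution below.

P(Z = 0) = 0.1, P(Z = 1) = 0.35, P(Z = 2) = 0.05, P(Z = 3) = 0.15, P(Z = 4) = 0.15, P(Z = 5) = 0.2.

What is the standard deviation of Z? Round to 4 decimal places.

E[Z] = (0)(0.1) + (1)(0.35) + (2)(0.05) + (3)(0.15) + (4)(0.15) + (5)(0.2) = 2.5
E[Z²] = (0)²(0.1) + (1)²(0.35) + (2)²(0.05) + (3)²(0.15) + (4)²(0.15) + (5)²(0.2) = 9.3
V(Z) = E[Z²] − (E[Z])² = 9.3 − (2.5)² = 3.05
SD(Z) = √3.05 ≈ 1.7464

1.7464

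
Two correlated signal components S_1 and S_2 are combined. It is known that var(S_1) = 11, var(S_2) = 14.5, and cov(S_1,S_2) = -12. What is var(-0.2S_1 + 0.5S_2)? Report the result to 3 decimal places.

var(-0.2S_1 + 0.5S_2) = (-0.2)²·var(S_1) + (0.5)²·var(S_2) + 2·(-0.2)·(0.5)·cov(S_1,S_2)
= 0.04·11 + 0.25·14.5 + -0.2·-12 = 6.465

6.465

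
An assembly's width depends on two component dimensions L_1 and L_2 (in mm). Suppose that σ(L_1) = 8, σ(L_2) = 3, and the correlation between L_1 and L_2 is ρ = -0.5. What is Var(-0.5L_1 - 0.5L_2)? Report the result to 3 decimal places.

12.250

Var(L_1) = (8)² = 64;  Var(L_2) = (3)² = 9
Cov(L_1,L_2) = ρ·σ(L_1)·σ(L_2) = -0.5·8·3 = -12
Var(-0.5L_1 - 0.5L_2) = (-0.5)²·Var(L_1) + (-0.5)²·Var(L_2) + 2·(-0.5)·(-0.5)·Cov(L_1,L_2)
= 0.25·64 + 0.25·9 + 0.5·-12 = 12.25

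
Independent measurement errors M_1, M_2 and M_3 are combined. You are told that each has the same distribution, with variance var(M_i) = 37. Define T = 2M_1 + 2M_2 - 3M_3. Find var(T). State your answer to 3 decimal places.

629.000

By independence, var(T) = (2)²var(M_1) + (2)²var(M_2) + (-3)²var(M_3)
= (2)²·37 + (2)²·37 + (-3)²·37 = 629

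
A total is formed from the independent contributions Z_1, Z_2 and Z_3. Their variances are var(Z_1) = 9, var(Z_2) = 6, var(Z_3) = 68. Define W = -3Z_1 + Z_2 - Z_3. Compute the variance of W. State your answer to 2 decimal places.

155.00

By independence, var(W) = (-3)²var(Z_1) + (1)²var(Z_2) + (-1)²var(Z_3)
= (-3)²·9 + (1)²·6 + (-1)²·68 = 155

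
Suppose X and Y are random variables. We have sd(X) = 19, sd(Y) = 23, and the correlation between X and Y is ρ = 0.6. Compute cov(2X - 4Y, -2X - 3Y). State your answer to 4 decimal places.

Var(X) = (19)² = 361;  Var(Y) = (23)² = 529
cov(X,Y) = ρ·sd(X)·sd(Y) = 0.6·19·23 = 262.2
cov(2X - 4Y, -2X - 3Y) = (2)(-2)Var(X) + (-4)(-3)Var(Y) + [(2)(-3) + (-4)(-2)]cov(X,Y)
= -4·361 + 12·529 + 2·262.2 = 5428.4

5428.4000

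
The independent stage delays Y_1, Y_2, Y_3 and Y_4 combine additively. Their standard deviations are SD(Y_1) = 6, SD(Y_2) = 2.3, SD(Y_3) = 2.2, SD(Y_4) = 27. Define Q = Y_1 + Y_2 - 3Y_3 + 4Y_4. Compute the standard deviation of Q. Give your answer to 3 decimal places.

V(Y_1) = 36, V(Y_2) = 5.29, V(Y_3) = 4.84, V(Y_4) = 729
By independence, V(Q) = (1)²V(Y_1) + (1)²V(Y_2) + (-3)²V(Y_3) + (4)²V(Y_4)
= (1)²·36 + (1)²·5.29 + (-3)²·4.84 + (4)²·729 = 11748.85
SD(Q) = √11748.85 ≈ 108.392

108.392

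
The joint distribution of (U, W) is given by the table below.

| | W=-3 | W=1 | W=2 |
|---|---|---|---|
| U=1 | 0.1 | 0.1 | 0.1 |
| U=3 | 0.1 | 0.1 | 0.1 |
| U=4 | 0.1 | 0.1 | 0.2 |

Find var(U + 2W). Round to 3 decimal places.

20.760

E[U] = 2.8,  E[W] = 0.2,  E[UW] = 0.8
var(U) = 9.4 − (2.8)² = 1.56;  var(W) = 4.6 − (0.2)² = 4.56
Cov(U,W) = 0.8 − (2.8)(0.2) = 0.24
var(U + 2W) = (1)²·1.56 + (2)²·4.56 + 2·(1)·(2)·0.24 = 20.76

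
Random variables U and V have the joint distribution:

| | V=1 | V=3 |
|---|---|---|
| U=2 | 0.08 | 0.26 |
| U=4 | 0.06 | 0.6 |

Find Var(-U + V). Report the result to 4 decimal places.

E[U] = 3.32,  E[V] = 2.72,  E[UV] = 9.16
Var(U) = 11.92 − (3.32)² = 0.8976;  Var(V) = 7.88 − (2.72)² = 0.4816
Cov(U,V) = 9.16 − (3.32)(2.72) = 0.1296
Var(-U + V) = (-1)²·0.8976 + (1)²·0.4816 + 2·(-1)·(1)·0.1296 = 1.12

1.1200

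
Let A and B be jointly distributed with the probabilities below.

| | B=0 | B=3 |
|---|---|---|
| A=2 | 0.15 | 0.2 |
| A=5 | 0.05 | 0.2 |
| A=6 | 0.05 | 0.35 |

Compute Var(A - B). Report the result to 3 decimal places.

E[A] = 4.35,  E[B] = 2.25,  E[AB] = 10.5
Var(A) = 22.05 − (4.35)² = 3.1275;  Var(B) = 6.75 − (2.25)² = 1.6875
Cov(A,B) = 10.5 − (4.35)(2.25) = 0.7125
Var(A - B) = (1)²·3.1275 + (-1)²·1.6875 + 2·(1)·(-1)·0.7125 = 3.39

3.390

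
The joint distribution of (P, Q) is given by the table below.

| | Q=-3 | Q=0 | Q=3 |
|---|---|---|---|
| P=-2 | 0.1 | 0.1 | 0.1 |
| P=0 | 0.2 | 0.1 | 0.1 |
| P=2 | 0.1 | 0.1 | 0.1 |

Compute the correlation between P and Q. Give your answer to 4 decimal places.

E[P] = 0,  E[Q] = -0.3
E[PQ] = 0
Cov(P,Q) = E[PQ] − E[P]E[Q] = 0 − (0)(-0.3) = 0
var(P) = 2.4,  var(Q) = 6.21
ρ = 0 / √(2.4·6.21) ≈ 0.0000

0.0000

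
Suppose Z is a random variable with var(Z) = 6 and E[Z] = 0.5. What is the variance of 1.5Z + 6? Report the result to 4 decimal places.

var(1.5Z + 6) = (1.5)²·var(Z) = 2.25·6 = 13.5

13.5000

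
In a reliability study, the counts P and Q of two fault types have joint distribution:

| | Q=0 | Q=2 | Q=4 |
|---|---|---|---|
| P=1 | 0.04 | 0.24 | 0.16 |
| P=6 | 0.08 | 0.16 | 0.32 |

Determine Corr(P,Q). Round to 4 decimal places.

0.1128

E[P] = 3.8,  E[Q] = 2.72
E[PQ] = 10.72
Cov(P,Q) = E[PQ] − E[P]E[Q] = 10.72 − (3.8)(2.72) = 0.384
Var(P) = 6.16,  Var(Q) = 1.8816
ρ = 0.384 / √(6.16·1.8816) ≈ 0.1128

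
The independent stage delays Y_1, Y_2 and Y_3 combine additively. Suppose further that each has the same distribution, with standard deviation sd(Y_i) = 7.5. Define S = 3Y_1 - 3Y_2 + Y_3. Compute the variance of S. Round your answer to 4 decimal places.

1068.7500

Var(Y_i) = (7.5)² = 56.25
By independence, Var(S) = (3)²Var(Y_1) + (-3)²Var(Y_2) + (1)²Var(Y_3)
= (3)²·56.25 + (-3)²·56.25 + (1)²·56.25 = 1068.75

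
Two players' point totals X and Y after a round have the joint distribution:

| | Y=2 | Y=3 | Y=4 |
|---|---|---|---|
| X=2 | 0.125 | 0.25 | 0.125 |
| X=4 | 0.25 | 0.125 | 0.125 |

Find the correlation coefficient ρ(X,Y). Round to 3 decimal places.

E[X] = 3,  E[Y] = 2.875
E[XY] = 8.5
Cov(X,Y) = E[XY] − E[X]E[Y] = 8.5 − (3)(2.875) = -0.125
V(X) = 1,  V(Y) = 0.609375
ρ = -0.125 / √(1·0.609375) ≈ -0.160

-0.160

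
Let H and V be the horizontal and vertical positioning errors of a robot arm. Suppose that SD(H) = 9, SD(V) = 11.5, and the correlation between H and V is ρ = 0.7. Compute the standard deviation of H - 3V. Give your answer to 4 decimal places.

28.9232

var(H) = (9)² = 81;  var(V) = (11.5)² = 132.25
cov(H,V) = ρ·SD(H)·SD(V) = 0.7·9·11.5 = 72.45
var(H - 3V) = (1)²·var(H) + (-3)²·var(V) + 2·(1)·(-3)·cov(H,V)
= 1·81 + 9·132.25 + -6·72.45 = 836.55
SD(H - 3V) = √836.55 ≈ 28.9232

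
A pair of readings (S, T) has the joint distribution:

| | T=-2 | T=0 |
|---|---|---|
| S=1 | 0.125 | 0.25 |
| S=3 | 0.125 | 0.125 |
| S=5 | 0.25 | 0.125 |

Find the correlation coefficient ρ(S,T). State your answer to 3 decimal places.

E[S] = 3,  E[T] = -1
E[ST] = -3.5
cov(S,T) = E[ST] − E[S]E[T] = -3.5 − (3)(-1) = -0.5
V(S) = 3,  V(T) = 1
ρ = -0.5 / √(3·1) ≈ -0.289

-0.289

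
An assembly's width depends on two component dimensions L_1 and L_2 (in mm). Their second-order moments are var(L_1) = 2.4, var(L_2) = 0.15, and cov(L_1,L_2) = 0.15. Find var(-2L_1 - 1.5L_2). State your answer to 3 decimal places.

var(-2L_1 - 1.5L_2) = (-2)²·var(L_1) + (-1.5)²·var(L_2) + 2·(-2)·(-1.5)·cov(L_1,L_2)
= 4·2.4 + 2.25·0.15 + 6·0.15 = 10.8375

10.838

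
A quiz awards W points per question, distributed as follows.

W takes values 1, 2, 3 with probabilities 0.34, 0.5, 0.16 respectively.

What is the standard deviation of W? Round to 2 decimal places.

E[W] = (1)(0.34) + (2)(0.5) + (3)(0.16) = 1.82
E[W²] = (1)²(0.34) + (2)²(0.5) + (3)²(0.16) = 3.78
Var(W) = E[W²] − (E[W])² = 3.78 − (1.82)² = 0.4676
sd(W) = √0.4676 ≈ 0.68

0.68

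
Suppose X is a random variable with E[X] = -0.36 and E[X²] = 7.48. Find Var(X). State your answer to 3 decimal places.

Var(X) = 7.48 − (-0.36)² = 7.3504

7.350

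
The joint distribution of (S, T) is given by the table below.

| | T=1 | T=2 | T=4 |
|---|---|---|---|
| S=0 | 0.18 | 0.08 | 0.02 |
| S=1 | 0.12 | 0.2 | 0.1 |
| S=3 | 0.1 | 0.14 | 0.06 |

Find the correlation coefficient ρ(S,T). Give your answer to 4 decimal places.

0.1553

E[S] = 1.32,  E[T] = 1.96
E[ST] = 2.78
cov(S,T) = E[ST] − E[S]E[T] = 2.78 − (1.32)(1.96) = 0.1928
Var(S) = 1.3776,  Var(T) = 1.1184
ρ = 0.1928 / √(1.3776·1.1184) ≈ 0.1553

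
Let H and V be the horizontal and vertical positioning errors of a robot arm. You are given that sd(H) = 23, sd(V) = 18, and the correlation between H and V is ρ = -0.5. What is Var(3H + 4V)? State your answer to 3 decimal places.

4977.000

Var(H) = (23)² = 529;  Var(V) = (18)² = 324
Cov(H,V) = ρ·sd(H)·sd(V) = -0.5·23·18 = -207
Var(3H + 4V) = (3)²·Var(H) + (4)²·Var(V) + 2·(3)·(4)·Cov(H,V)
= 9·529 + 16·324 + 24·-207 = 4977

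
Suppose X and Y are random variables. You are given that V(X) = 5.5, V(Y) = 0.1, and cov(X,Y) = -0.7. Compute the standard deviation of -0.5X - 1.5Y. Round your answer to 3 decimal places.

0.742

V(-0.5X - 1.5Y) = (-0.5)²·V(X) + (-1.5)²·V(Y) + 2·(-0.5)·(-1.5)·cov(X,Y)
= 0.25·5.5 + 2.25·0.1 + 1.5·-0.7 = 0.55
σ(-0.5X - 1.5Y) = √0.55 ≈ 0.742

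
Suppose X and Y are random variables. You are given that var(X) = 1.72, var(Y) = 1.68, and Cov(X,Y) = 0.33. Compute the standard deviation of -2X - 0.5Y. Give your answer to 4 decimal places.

var(-2X - 0.5Y) = (-2)²·var(X) + (-0.5)²·var(Y) + 2·(-2)·(-0.5)·Cov(X,Y)
= 4·1.72 + 0.25·1.68 + 2·0.33 = 7.96
SD(-2X - 0.5Y) = √7.96 ≈ 2.8213

2.8213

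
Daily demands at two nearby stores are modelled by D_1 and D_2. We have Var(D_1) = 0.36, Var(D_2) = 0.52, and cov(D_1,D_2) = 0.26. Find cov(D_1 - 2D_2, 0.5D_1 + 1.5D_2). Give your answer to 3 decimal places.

cov(D_1 - 2D_2, 0.5D_1 + 1.5D_2) = (1)(0.5)Var(D_1) + (-2)(1.5)Var(D_2) + [(1)(1.5) + (-2)(0.5)]cov(D_1,D_2)
= 0.5·0.36 + -3·0.52 + 0.5·0.26 = -1.25

-1.250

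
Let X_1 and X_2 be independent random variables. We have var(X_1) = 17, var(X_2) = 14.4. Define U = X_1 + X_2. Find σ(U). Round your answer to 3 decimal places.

By independence, var(U) = (1)²var(X_1) + (1)²var(X_2)
= (1)²·17 + (1)²·14.4 = 31.4
σ(U) = √31.4 ≈ 5.604

5.604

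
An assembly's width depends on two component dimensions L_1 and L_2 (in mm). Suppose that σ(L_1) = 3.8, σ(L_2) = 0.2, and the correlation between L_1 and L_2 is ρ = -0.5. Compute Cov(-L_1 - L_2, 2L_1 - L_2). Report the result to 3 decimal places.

Var(L_1) = (3.8)² = 14.44;  Var(L_2) = (0.2)² = 0.04
Cov(L_1,L_2) = ρ·σ(L_1)·σ(L_2) = -0.5·3.8·0.2 = -0.38
Cov(-L_1 - L_2, 2L_1 - L_2) = (-1)(2)Var(L_1) + (-1)(-1)Var(L_2) + [(-1)(-1) + (-1)(2)]Cov(L_1,L_2)
= -2·14.44 + 1·0.04 + -1·-0.38 = -28.46

-28.460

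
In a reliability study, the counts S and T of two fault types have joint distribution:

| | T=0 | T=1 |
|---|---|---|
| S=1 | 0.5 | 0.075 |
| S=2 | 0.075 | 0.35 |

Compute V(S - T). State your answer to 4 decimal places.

E[S] = 1.425,  E[T] = 0.425,  E[ST] = 0.775
V(S) = 2.275 − (1.425)² = 0.244375;  V(T) = 0.425 − (0.425)² = 0.244375
cov(S,T) = 0.775 − (1.425)(0.425) = 0.169375
V(S - T) = (1)²·0.244375 + (-1)²·0.244375 + 2·(1)·(-1)·0.169375 = 0.15

0.1500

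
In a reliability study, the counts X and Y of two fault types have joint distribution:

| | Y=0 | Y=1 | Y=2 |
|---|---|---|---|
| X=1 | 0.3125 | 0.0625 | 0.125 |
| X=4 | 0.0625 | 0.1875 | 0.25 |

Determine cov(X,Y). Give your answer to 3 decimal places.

0.563

E[X] = 2.5,  E[Y] = 1
E[XY] = 3.0625
cov(X,Y) = E[XY] − E[X]E[Y] = 3.0625 − (2.5)(1) = 0.5625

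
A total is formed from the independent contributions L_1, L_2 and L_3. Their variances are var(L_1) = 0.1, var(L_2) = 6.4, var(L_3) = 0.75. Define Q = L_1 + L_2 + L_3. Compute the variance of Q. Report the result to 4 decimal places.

7.2500

By independence, var(Q) = (1)²var(L_1) + (1)²var(L_2) + (1)²var(L_3)
= (1)²·0.1 + (1)²·6.4 + (1)²·0.75 = 7.25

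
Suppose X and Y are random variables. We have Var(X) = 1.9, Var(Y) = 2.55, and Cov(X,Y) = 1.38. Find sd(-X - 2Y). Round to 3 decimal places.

Var(-X - 2Y) = (-1)²·Var(X) + (-2)²·Var(Y) + 2·(-1)·(-2)·Cov(X,Y)
= 1·1.9 + 4·2.55 + 4·1.38 = 17.62
sd(-X - 2Y) = √17.62 ≈ 4.198

4.198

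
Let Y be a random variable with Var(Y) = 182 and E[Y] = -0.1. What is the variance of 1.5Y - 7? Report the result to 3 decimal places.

409.500

Var(1.5Y - 7) = (1.5)²·Var(Y) = 2.25·182 = 409.5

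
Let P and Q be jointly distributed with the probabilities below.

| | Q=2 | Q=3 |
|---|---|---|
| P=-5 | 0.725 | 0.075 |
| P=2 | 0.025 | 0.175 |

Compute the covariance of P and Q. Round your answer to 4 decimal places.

E[P] = -3.6,  E[Q] = 2.25
E[PQ] = -7.225
Cov(P,Q) = E[PQ] − E[P]E[Q] = -7.225 − (-3.6)(2.25) = 0.875

0.8750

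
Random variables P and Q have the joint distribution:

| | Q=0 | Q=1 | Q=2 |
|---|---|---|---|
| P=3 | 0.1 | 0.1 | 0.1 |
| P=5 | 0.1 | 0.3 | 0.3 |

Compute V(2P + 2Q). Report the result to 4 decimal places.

E[P] = 4.4,  E[Q] = 1.2,  E[PQ] = 5.4
V(P) = 20.2 − (4.4)² = 0.84;  V(Q) = 2 − (1.2)² = 0.56
Cov(P,Q) = 5.4 − (4.4)(1.2) = 0.12
V(2P + 2Q) = (2)²·0.84 + (2)²·0.56 + 2·(2)·(2)·0.12 = 6.56

6.5600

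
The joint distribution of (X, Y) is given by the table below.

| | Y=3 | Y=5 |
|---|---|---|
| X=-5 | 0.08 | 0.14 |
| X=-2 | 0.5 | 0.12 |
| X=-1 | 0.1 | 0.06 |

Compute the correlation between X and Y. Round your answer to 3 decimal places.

-0.312

E[X] = -2.5,  E[Y] = 3.64
E[XY] = -9.5
Cov(X,Y) = E[XY] − E[X]E[Y] = -9.5 − (-2.5)(3.64) = -0.4
Var(X) = 1.89,  Var(Y) = 0.8704
ρ = -0.4 / √(1.89·0.8704) ≈ -0.312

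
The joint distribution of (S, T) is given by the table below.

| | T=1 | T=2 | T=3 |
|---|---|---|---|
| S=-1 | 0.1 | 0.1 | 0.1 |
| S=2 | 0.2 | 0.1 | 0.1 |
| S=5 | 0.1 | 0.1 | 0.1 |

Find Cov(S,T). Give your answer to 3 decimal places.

0.000

E[S] = 2,  E[T] = 1.9
E[ST] = 3.8
Cov(S,T) = E[ST] − E[S]E[T] = 3.8 − (2)(1.9) = 0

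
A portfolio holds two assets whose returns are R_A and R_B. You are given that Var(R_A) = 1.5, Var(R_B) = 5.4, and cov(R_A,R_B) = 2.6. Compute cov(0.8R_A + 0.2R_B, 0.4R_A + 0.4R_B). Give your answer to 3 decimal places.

cov(0.8R_A + 0.2R_B, 0.4R_A + 0.4R_B) = (0.8)(0.4)Var(R_A) + (0.2)(0.4)Var(R_B) + [(0.8)(0.4) + (0.2)(0.4)]cov(R_A,R_B)
= 0.32·1.5 + 0.08·5.4 + 0.4·2.6 = 1.952

1.952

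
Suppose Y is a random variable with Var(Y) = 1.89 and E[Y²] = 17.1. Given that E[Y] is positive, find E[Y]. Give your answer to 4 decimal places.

3.9000

(E[Y])² = E[Y²] − Var(Y) = 17.1 − 1.89 = 15.21
E[Y] = √15.21 = 3.9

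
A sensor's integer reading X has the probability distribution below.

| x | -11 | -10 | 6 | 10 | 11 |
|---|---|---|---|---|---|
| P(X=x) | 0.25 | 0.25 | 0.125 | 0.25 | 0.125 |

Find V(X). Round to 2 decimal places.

99.48

E[X] = (-11)(0.25) + (-10)(0.25) + (6)(0.125) + (10)(0.25) + (11)(0.125) = -0.625
E[X²] = (-11)²(0.25) + (-10)²(0.25) + (6)²(0.125) + (10)²(0.25) + (11)²(0.125) = 99.875
V(X) = E[X²] − (E[X])² = 99.875 − (-0.625)² = 99.484375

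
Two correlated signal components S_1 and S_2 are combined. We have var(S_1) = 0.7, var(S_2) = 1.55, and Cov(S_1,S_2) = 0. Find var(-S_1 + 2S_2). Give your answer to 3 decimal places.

6.900

var(-S_1 + 2S_2) = (-1)²·var(S_1) + (2)²·var(S_2) + 2·(-1)·(2)·Cov(S_1,S_2)
= 1·0.7 + 4·1.55 + -4·0 = 6.9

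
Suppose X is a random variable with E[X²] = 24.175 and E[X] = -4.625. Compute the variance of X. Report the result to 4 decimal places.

var(X) = 24.175 − (-4.625)² = 2.784375

2.7844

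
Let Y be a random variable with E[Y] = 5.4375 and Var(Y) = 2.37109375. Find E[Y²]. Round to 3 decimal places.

E[Y²] = Var(Y) + (E[Y])² = 2.37109375 + (5.4375)² = 31.9375

31.938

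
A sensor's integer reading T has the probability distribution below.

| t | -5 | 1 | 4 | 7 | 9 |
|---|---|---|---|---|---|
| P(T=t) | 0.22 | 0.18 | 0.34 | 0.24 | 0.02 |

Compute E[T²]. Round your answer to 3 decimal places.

24.500

E[T²] = (-5)²(0.22) + (1)²(0.18) + (4)²(0.34) + (7)²(0.24) + (9)²(0.02) = 24.5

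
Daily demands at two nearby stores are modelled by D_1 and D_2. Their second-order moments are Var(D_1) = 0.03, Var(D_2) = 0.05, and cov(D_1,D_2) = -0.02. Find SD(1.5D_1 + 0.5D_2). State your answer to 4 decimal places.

0.2236

Var(1.5D_1 + 0.5D_2) = (1.5)²·Var(D_1) + (0.5)²·Var(D_2) + 2·(1.5)·(0.5)·cov(D_1,D_2)
= 2.25·0.03 + 0.25·0.05 + 1.5·-0.02 = 0.05
SD(1.5D_1 + 0.5D_2) = √0.05 ≈ 0.2236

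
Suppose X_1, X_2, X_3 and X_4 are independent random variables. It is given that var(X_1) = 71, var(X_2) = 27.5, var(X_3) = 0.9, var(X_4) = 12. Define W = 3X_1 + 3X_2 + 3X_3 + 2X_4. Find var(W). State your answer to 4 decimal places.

By independence, var(W) = (3)²var(X_1) + (3)²var(X_2) + (3)²var(X_3) + (2)²var(X_4)
= (3)²·71 + (3)²·27.5 + (3)²·0.9 + (2)²·12 = 942.6

942.6000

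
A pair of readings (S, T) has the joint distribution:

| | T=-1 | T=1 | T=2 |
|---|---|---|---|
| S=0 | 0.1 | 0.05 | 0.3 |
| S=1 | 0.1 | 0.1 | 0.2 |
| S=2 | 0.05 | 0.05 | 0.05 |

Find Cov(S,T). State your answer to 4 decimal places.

E[S] = 0.7,  E[T] = 1.05
E[ST] = 0.6
Cov(S,T) = E[ST] − E[S]E[T] = 0.6 − (0.7)(1.05) = -0.135

-0.1350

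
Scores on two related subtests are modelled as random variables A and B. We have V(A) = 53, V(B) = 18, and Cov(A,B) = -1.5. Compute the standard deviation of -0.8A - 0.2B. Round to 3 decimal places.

5.845

V(-0.8A - 0.2B) = (-0.8)²·V(A) + (-0.2)²·V(B) + 2·(-0.8)·(-0.2)·Cov(A,B)
= 0.64·53 + 0.04·18 + 0.32·-1.5 = 34.16
sd(-0.8A - 0.2B) = √34.16 ≈ 5.845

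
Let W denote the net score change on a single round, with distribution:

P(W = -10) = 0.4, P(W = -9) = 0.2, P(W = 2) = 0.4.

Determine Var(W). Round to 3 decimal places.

E[W] = (-10)(0.4) + (-9)(0.2) + (2)(0.4) = -5
E[W²] = (-10)²(0.4) + (-9)²(0.2) + (2)²(0.4) = 57.8
Var(W) = E[W²] − (E[W])² = 57.8 − (-5)² = 32.8

32.800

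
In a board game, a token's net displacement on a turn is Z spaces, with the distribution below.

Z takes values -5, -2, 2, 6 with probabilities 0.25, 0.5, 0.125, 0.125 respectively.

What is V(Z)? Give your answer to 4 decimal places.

E[Z] = (-5)(0.25) + (-2)(0.5) + (2)(0.125) + (6)(0.125) = -1.25
E[Z²] = (-5)²(0.25) + (-2)²(0.5) + (2)²(0.125) + (6)²(0.125) = 13.25
V(Z) = E[Z²] − (E[Z])² = 13.25 − (-1.25)² = 11.6875

11.6875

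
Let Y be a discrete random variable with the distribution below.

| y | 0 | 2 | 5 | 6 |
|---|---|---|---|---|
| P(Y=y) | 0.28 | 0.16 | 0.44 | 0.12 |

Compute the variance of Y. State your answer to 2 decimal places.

E[Y] = (0)(0.28) + (2)(0.16) + (5)(0.44) + (6)(0.12) = 3.24
E[Y²] = (0)²(0.28) + (2)²(0.16) + (5)²(0.44) + (6)²(0.12) = 15.96
Var(Y) = E[Y²] − (E[Y])² = 15.96 − (3.24)² = 5.4624

5.46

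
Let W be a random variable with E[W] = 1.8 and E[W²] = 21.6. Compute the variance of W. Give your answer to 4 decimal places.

18.3600

Var(W) = 21.6 − (1.8)² = 18.36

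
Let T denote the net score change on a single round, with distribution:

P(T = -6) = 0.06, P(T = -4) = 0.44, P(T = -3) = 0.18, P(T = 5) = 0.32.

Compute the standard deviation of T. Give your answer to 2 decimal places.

4.21

E[T] = (-6)(0.06) + (-4)(0.44) + (-3)(0.18) + (5)(0.32) = -1.06
E[T²] = (-6)²(0.06) + (-4)²(0.44) + (-3)²(0.18) + (5)²(0.32) = 18.82
var(T) = E[T²] − (E[T])² = 18.82 − (-1.06)² = 17.6964
sd(T) = √17.6964 ≈ 4.21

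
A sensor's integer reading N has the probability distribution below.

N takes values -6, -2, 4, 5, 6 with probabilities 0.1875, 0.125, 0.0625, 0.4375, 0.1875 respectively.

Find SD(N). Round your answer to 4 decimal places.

E[N] = (-6)(0.1875) + (-2)(0.125) + (4)(0.0625) + (5)(0.4375) + (6)(0.1875) = 2.1875
E[N²] = (-6)²(0.1875) + (-2)²(0.125) + (4)²(0.0625) + (5)²(0.4375) + (6)²(0.1875) = 25.9375
Var(N) = E[N²] − (E[N])² = 25.9375 − (2.1875)² = 21.15234375
SD(N) = √21.15234375 ≈ 4.5992

4.5992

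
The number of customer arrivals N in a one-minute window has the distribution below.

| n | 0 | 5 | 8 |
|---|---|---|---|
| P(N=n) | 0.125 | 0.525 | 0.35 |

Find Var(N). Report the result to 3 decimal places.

E[N] = (0)(0.125) + (5)(0.525) + (8)(0.35) = 5.425
E[N²] = (0)²(0.125) + (5)²(0.525) + (8)²(0.35) = 35.525
Var(N) = E[N²] − (E[N])² = 35.525 − (5.425)² = 6.094375

6.094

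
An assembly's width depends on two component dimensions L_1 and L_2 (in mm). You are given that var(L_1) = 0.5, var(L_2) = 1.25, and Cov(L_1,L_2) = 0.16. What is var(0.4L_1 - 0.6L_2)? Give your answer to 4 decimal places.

0.4532

var(0.4L_1 - 0.6L_2) = (0.4)²·var(L_1) + (-0.6)²·var(L_2) + 2·(0.4)·(-0.6)·Cov(L_1,L_2)
= 0.16·0.5 + 0.36·1.25 + -0.48·0.16 = 0.4532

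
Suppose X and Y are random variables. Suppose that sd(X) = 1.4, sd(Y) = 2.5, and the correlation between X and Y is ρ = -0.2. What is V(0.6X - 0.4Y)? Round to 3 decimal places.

V(X) = (1.4)² = 1.96;  V(Y) = (2.5)² = 6.25
Cov(X,Y) = ρ·sd(X)·sd(Y) = -0.2·1.4·2.5 = -0.7
V(0.6X - 0.4Y) = (0.6)²·V(X) + (-0.4)²·V(Y) + 2·(0.6)·(-0.4)·Cov(X,Y)
= 0.36·1.96 + 0.16·6.25 + -0.48·-0.7 = 2.0416

2.042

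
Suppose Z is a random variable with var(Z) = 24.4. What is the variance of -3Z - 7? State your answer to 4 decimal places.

219.6000

var(-3Z - 7) = (-3)²·var(Z) = 9·24.4 = 219.6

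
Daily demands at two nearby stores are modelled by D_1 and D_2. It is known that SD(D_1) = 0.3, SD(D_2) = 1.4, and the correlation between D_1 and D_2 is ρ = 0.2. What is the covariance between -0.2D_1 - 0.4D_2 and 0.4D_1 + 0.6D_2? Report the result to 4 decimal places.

-0.5011

var(D_1) = (0.3)² = 0.09;  var(D_2) = (1.4)² = 1.96
Cov(D_1,D_2) = ρ·SD(D_1)·SD(D_2) = 0.2·0.3·1.4 = 0.084
Cov(-0.2D_1 - 0.4D_2, 0.4D_1 + 0.6D_2) = (-0.2)(0.4)var(D_1) + (-0.4)(0.6)var(D_2) + [(-0.2)(0.6) + (-0.4)(0.4)]Cov(D_1,D_2)
= -0.08·0.09 + -0.24·1.96 + -0.28·0.084 = -0.50112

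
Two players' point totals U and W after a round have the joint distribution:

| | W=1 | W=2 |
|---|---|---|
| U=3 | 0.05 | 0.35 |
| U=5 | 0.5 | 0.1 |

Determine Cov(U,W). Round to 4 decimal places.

-0.3400

E[U] = 4.2,  E[W] = 1.45
E[UW] = 5.75
Cov(U,W) = E[UW] − E[U]E[W] = 5.75 − (4.2)(1.45) = -0.34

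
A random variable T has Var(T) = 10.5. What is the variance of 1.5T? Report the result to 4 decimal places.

Var(1.5T) = (1.5)²·Var(T) = 2.25·10.5 = 23.625

23.6250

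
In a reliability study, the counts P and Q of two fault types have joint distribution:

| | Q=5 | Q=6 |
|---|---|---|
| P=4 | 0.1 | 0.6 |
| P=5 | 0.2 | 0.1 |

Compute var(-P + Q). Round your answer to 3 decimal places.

0.640

E[P] = 4.3,  E[Q] = 5.7,  E[PQ] = 24.4
var(P) = 18.7 − (4.3)² = 0.21;  var(Q) = 32.7 − (5.7)² = 0.21
Cov(P,Q) = 24.4 − (4.3)(5.7) = -0.11
var(-P + Q) = (-1)²·0.21 + (1)²·0.21 + 2·(-1)·(1)·-0.11 = 0.64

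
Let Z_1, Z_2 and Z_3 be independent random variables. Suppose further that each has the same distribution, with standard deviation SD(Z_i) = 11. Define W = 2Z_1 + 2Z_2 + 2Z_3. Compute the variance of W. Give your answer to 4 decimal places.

V(Z_i) = (11)² = 121
By independence, V(W) = (2)²V(Z_1) + (2)²V(Z_2) + (2)²V(Z_3)
= (2)²·121 + (2)²·121 + (2)²·121 = 1452

1452.0000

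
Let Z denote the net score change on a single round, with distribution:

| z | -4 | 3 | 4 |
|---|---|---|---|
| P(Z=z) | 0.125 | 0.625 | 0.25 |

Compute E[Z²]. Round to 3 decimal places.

E[Z²] = (-4)²(0.125) + (3)²(0.625) + (4)²(0.25) = 11.625

11.625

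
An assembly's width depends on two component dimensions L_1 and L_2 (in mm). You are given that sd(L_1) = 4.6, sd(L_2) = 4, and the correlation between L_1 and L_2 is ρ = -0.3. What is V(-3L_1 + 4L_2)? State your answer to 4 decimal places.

V(L_1) = (4.6)² = 21.16;  V(L_2) = (4)² = 16
Cov(L_1,L_2) = ρ·sd(L_1)·sd(L_2) = -0.3·4.6·4 = -5.52
V(-3L_1 + 4L_2) = (-3)²·V(L_1) + (4)²·V(L_2) + 2·(-3)·(4)·Cov(L_1,L_2)
= 9·21.16 + 16·16 + -24·-5.52 = 578.92

578.9200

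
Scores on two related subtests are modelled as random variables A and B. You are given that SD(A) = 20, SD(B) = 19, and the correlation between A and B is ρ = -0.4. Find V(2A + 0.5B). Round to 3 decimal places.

1386.250

V(A) = (20)² = 400;  V(B) = (19)² = 361
Cov(A,B) = ρ·SD(A)·SD(B) = -0.4·20·19 = -152
V(2A + 0.5B) = (2)²·V(A) + (0.5)²·V(B) + 2·(2)·(0.5)·Cov(A,B)
= 4·400 + 0.25·361 + 2·-152 = 1386.25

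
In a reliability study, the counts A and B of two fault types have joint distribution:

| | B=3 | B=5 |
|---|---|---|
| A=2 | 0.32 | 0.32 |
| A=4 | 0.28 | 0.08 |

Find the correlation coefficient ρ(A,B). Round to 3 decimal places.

E[A] = 2.72,  E[B] = 3.8
E[AB] = 10.08
Cov(A,B) = E[AB] − E[A]E[B] = 10.08 − (2.72)(3.8) = -0.256
Var(A) = 0.9216,  Var(B) = 0.96
ρ = -0.256 / √(0.9216·0.96) ≈ -0.272

-0.272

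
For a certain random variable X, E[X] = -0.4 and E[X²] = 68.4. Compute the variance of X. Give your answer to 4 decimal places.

Var(X) = 68.4 − (-0.4)² = 68.24

68.2400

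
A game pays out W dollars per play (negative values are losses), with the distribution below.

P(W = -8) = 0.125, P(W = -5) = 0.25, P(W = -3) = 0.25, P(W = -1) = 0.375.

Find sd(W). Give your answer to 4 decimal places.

2.3419

E[W] = (-8)(0.125) + (-5)(0.25) + (-3)(0.25) + (-1)(0.375) = -3.375
E[W²] = (-8)²(0.125) + (-5)²(0.25) + (-3)²(0.25) + (-1)²(0.375) = 16.875
Var(W) = E[W²] − (E[W])² = 16.875 − (-3.375)² = 5.484375
sd(W) = √5.484375 ≈ 2.3419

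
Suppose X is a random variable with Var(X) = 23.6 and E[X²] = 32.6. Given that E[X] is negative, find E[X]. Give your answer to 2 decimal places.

-3.00

(E[X])² = E[X²] − Var(X) = 32.6 − 23.6 = 9
E[X] = −√9 = -3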